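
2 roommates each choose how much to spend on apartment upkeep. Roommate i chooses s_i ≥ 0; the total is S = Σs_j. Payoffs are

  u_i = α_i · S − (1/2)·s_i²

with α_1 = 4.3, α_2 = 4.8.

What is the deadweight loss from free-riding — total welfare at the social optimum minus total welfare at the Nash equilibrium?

Roommate i's FOC: ∂u_i/∂s_i = α_i − s_i = 0, so s_i* = α_i.
NE contributions = (4.3, 4.8); S = 9.1.
W^NE = (Σα)·S − ½Σα_i² = 9.1² − ½·41.53 = 62.045.
Planner sets s_i = Σα_j = 9.1 for every i, so S^SO = 2·9.1 = 18.2.
W^SO = (Σα)·S^SO − ½·2·(Σα)² = (2/2)·9.1² = 82.81.
Deadweight loss = W^SO − W^NE = 20.765.

20.765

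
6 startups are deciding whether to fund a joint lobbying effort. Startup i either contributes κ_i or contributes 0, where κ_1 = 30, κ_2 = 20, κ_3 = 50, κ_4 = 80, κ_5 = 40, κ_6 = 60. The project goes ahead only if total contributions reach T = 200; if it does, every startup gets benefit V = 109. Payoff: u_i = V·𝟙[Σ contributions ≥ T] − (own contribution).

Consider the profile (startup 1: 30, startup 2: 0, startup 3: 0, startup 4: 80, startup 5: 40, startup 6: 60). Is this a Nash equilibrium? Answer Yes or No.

Yes

Total = 210 ≥ 200: provided.
Startup 1 (pledges 30, payoff 79): dropping to 0 → total 180, payoff 0. No gain.
Startup 2 (pledges 0, payoff 109): pledging 20 → total 230, payoff 89. No gain.
Startup 3 (pledges 0, payoff 109): pledging 50 → total 260, payoff 59. No gain.
Startup 4 (pledges 80, payoff 29): dropping to 0 → total 130, payoff 0. No gain.
Startup 5 (pledges 40, payoff 69): dropping to 0 → total 170, payoff 0. No gain.
Startup 6 (pledges 60, payoff 49): dropping to 0 → total 150, payoff 0. No gain.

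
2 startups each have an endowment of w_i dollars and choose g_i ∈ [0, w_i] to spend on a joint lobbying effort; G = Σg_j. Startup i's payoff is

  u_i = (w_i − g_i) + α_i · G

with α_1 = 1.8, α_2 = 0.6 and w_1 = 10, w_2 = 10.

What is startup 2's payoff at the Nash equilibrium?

16

∂u_i/∂g_i = α_i − 1, so startup i contributes w_i if α_i > 1, else 0.
α_i > 1 for i ∈ {1}; NE contributions (10, 0), G = 10.
u_2 = (10 − 0) + 0.6·10 = 16.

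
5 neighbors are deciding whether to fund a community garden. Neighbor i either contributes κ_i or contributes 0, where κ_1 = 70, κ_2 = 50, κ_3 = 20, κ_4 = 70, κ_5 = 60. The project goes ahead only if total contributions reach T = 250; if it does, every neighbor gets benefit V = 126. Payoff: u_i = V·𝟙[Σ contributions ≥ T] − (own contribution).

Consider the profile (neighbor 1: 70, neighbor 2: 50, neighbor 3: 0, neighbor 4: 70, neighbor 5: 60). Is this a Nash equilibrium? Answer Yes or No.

Total = 250 ≥ 250: provided.
Neighbor 1 (pledges 70, payoff 56): dropping to 0 → total 180, payoff 0. No gain.
Neighbor 2 (pledges 50, payoff 76): dropping to 0 → total 200, payoff 0. No gain.
Neighbor 3 (pledges 0, payoff 126): pledging 20 → total 270, payoff 106. No gain.
Neighbor 4 (pledges 70, payoff 56): dropping to 0 → total 180, payoff 0. No gain.
Neighbor 5 (pledges 60, payoff 66): dropping to 0 → total 190, payoff 0. No gain.

Yes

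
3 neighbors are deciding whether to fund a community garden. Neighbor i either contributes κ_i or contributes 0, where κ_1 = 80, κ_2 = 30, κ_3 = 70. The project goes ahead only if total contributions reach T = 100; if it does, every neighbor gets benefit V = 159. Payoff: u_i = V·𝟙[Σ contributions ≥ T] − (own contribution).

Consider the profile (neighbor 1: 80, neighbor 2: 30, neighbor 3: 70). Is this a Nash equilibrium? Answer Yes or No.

Total = 180 ≥ 100: provided.
Neighbor 1 (pledges 80, payoff 79): dropping to 0 → total 100, payoff 159. Profitable deviation.

No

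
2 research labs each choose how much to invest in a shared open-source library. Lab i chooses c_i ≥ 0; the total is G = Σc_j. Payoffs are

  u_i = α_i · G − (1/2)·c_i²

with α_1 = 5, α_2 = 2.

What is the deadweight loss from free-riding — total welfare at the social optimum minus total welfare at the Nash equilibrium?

14.5

Lab i's FOC: ∂u_i/∂c_i = α_i − c_i = 0, so c_i* = α_i.
NE contributions = (5, 2); G = 7.
W^NE = (Σα)·G − ½Σα_i² = 7² − ½·29 = 34.5.
Planner sets c_i = Σα_j = 7 for every i, so G^SO = 2·7 = 14.
W^SO = (Σα)·G^SO − ½·2·(Σα)² = (2/2)·7² = 49.
Deadweight loss = W^SO − W^NE = 14.5.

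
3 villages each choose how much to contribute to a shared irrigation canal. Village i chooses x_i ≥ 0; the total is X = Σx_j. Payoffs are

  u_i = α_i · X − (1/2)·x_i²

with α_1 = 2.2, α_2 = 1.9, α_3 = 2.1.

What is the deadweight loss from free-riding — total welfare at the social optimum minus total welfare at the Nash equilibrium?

25.65

Village i's FOC: ∂u_i/∂x_i = α_i − x_i = 0, so x_i* = α_i.
NE contributions = (2.2, 1.9, 2.1); X = 6.2.
W^NE = (Σα)·X − ½Σα_i² = 6.2² − ½·12.86 = 32.01.
Planner sets x_i = Σα_j = 6.2 for every i, so X^SO = 3·6.2 = 18.6.
W^SO = (Σα)·X^SO − ½·3·(Σα)² = (3/2)·6.2² = 57.66.
Deadweight loss = W^SO − W^NE = 25.65.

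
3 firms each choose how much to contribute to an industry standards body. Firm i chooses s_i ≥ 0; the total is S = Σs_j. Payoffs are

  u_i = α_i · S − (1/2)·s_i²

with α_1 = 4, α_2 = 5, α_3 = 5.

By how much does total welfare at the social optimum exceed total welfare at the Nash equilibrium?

Firm i's FOC: ∂u_i/∂s_i = α_i − s_i = 0, so s_i* = α_i.
NE contributions = (4, 5, 5); S = 14.
W^NE = (Σα)·S − ½Σα_i² = 14² − ½·66 = 163.
Planner sets s_i = Σα_j = 14 for every i, so S^SO = 3·14 = 42.
W^SO = (Σα)·S^SO − ½·3·(Σα)² = (3/2)·14² = 294.
Deadweight loss = W^SO − W^NE = 131.

131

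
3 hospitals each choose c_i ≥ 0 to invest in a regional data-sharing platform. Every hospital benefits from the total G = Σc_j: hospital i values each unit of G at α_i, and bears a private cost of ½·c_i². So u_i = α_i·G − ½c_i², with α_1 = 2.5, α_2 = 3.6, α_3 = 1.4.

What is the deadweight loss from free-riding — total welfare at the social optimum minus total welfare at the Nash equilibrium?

Hospital i's FOC: ∂u_i/∂c_i = α_i − c_i = 0, so c_i* = α_i.
NE contributions = (2.5, 3.6, 1.4); G = 7.5.
W^NE = (Σα)·G − ½Σα_i² = 7.5² − ½·21.17 = 45.665.
Planner sets c_i = Σα_j = 7.5 for every i, so G^SO = 3·7.5 = 22.5.
W^SO = (Σα)·G^SO − ½·3·(Σα)² = (3/2)·7.5² = 84.375.
Deadweight loss = W^SO − W^NE = 38.71.

38.71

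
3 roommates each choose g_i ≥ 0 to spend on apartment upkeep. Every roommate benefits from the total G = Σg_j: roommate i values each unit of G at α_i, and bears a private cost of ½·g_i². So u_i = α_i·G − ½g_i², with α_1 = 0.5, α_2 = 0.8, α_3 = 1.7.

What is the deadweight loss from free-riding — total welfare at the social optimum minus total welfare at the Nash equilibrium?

6.39

Roommate i's FOC: ∂u_i/∂g_i = α_i − g_i = 0, so g_i* = α_i.
NE contributions = (0.5, 0.8, 1.7); G = 3.
W^NE = (Σα)·G − ½Σα_i² = 3² − ½·3.78 = 7.11.
Planner sets g_i = Σα_j = 3 for every i, so G^SO = 3·3 = 9.
W^SO = (Σα)·G^SO − ½·3·(Σα)² = (3/2)·3² = 13.5.
Deadweight loss = W^SO − W^NE = 6.39.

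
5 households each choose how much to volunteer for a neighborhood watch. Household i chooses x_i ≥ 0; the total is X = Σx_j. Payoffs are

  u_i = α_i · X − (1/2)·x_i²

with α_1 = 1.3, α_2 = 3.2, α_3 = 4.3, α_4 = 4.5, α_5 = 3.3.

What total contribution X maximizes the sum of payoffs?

83

Planner FOC: ∂(Σu_j)/∂x_i = (Σα_j) − x_i = 0, so x_i^SO = Σα_j = 16.6 for every i; X^SO = 83.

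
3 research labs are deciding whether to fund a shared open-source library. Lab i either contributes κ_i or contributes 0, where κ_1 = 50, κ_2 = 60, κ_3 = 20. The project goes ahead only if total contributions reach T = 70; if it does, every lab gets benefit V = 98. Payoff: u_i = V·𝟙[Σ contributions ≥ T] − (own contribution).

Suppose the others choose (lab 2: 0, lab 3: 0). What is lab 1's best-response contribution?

Others' total = 0. Even contributing 50 gives 50 < 70: no benefit either way.
Best response: 0.

0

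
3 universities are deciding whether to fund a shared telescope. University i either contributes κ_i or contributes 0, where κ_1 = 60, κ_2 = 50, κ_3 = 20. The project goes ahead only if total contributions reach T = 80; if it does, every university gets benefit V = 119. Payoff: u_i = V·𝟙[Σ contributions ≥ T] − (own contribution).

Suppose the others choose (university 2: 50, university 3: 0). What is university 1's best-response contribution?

60

Others' total = 50. Contributing 60 brings total to 110 ≥ 80: gain V − κ_1 = 59.
Best response: 60.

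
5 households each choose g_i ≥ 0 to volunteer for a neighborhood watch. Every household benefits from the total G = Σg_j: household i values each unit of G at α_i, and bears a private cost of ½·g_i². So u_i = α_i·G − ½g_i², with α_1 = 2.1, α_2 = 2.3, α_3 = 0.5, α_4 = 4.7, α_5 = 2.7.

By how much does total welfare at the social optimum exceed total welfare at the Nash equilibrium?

Household i's FOC: ∂u_i/∂g_i = α_i − g_i = 0, so g_i* = α_i.
NE contributions = (2.1, 2.3, 0.5, 4.7, 2.7); G = 12.3.
W^NE = (Σα)·G − ½Σα_i² = 12.3² − ½·39.33 = 131.625.
Planner sets g_i = Σα_j = 12.3 for every i, so G^SO = 5·12.3 = 61.5.
W^SO = (Σα)·G^SO − ½·5·(Σα)² = (5/2)·12.3² = 378.225.
Deadweight loss = W^SO − W^NE = 246.6.

246.6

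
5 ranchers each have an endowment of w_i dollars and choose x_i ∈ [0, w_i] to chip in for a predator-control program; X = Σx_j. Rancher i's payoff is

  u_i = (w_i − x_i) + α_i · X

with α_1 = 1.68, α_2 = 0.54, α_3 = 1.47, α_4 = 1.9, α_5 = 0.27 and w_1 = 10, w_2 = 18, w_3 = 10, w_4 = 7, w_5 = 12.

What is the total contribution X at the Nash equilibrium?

27

∂u_i/∂x_i = α_i − 1, so rancher i contributes w_i if α_i > 1, else 0.
α_i > 1 for i ∈ {1, 3, 4}; NE contributions (10, 0, 10, 7, 0), X = 27.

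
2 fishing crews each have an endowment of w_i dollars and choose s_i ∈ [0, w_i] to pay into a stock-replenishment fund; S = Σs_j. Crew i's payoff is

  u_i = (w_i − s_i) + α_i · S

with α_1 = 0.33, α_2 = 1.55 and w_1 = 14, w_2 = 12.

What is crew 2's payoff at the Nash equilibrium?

18.6

∂u_i/∂s_i = α_i − 1, so crew i contributes w_i if α_i > 1, else 0.
α_i > 1 for i ∈ {2}; NE contributions (0, 12), S = 12.
u_2 = (12 − 12) + 1.55·12 = 18.6.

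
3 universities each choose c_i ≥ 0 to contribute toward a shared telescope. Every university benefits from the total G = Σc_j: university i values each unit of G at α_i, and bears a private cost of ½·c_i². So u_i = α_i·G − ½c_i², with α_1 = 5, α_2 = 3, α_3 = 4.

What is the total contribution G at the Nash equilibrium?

University i's FOC: ∂u_i/∂c_i = α_i − c_i = 0, so c_i* = α_i.
NE contributions = (5, 3, 4); G = 12.

12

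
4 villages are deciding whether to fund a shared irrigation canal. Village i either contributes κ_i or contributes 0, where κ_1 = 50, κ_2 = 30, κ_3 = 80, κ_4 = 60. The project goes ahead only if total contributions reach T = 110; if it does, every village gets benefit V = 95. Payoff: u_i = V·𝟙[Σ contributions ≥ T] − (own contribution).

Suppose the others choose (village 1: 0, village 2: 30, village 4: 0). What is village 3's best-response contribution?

Others' total = 30. Contributing 80 brings total to 110 ≥ 110: gain V − κ_3 = 15.
Best response: 80.

80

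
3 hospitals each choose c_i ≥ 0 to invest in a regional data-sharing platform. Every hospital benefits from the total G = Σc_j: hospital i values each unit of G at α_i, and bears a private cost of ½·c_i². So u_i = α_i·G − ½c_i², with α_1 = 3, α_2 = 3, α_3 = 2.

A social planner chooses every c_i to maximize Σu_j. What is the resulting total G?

24

Planner FOC: ∂(Σu_j)/∂c_i = (Σα_j) − c_i = 0, so c_i^SO = Σα_j = 8 for every i; G^SO = 24.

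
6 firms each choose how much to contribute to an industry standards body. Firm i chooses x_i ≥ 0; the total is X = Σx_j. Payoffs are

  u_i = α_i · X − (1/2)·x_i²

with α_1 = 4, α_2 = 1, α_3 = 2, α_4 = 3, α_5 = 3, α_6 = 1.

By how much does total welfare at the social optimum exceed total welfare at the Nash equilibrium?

Firm i's FOC: ∂u_i/∂x_i = α_i − x_i = 0, so x_i* = α_i.
NE contributions = (4, 1, 2, 3, 3, 1); X = 14.
W^NE = (Σα)·X − ½Σα_i² = 14² − ½·40 = 176.
Planner sets x_i = Σα_j = 14 for every i, so X^SO = 6·14 = 84.
W^SO = (Σα)·X^SO − ½·6·(Σα)² = (6/2)·14² = 588.
Deadweight loss = W^SO − W^NE = 412.

412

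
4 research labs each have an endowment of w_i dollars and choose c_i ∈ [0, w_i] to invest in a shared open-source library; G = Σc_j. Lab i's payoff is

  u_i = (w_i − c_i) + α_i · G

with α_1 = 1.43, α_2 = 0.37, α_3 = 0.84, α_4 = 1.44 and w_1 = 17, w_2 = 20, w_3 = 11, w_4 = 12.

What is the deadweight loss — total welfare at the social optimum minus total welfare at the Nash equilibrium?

∂u_i/∂c_i = α_i − 1, so lab i contributes w_i if α_i > 1, else 0.
α_i > 1 for i ∈ {1, 4}; NE contributions (17, 0, 0, 12), G = 29.
W^NE = Σw_i − G^NE + (Σα_i)·G^NE = 60 + 3.08·29 = 149.32.
Planner: ∂(Σu_j)/∂c_i = Σα_j − 1 = 3.08 > 0, so everyone contributes w_i; G^SO = 60, W^SO = 60 + 3.08·60 = 244.8.
Deadweight loss = 95.48.

95.48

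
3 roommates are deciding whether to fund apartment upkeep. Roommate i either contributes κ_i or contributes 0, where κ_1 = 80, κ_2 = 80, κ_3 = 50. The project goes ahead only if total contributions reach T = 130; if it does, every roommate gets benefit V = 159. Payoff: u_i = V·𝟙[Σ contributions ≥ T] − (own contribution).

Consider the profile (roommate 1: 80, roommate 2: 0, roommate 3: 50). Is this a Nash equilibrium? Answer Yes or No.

Yes

Total = 130 ≥ 130: provided.
Roommate 1 (pledges 80, payoff 79): dropping to 0 → total 50, payoff 0. No gain.
Roommate 2 (pledges 0, payoff 159): pledging 80 → total 210, payoff 79. No gain.
Roommate 3 (pledges 50, payoff 109): dropping to 0 → total 80, payoff 0. No gain.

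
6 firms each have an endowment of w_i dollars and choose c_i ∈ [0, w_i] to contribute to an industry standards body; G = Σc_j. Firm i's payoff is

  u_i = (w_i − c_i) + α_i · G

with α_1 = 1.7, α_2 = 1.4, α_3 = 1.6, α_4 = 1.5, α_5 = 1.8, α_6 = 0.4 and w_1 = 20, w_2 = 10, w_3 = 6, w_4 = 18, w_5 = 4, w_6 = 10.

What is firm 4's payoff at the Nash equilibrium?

87

∂u_i/∂c_i = α_i − 1, so firm i contributes w_i if α_i > 1, else 0.
α_i > 1 for i ∈ {1, 2, 3, 4, 5}; NE contributions (20, 10, 6, 18, 4, 0), G = 58.
u_4 = (18 − 18) + 1.5·58 = 87.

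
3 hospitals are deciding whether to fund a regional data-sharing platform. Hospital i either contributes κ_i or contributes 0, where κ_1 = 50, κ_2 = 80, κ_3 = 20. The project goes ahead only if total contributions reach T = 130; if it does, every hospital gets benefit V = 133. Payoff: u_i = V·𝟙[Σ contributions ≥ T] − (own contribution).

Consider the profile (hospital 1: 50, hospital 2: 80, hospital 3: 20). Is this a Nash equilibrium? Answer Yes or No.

Total = 150 ≥ 130: provided.
Hospital 1 (pledges 50, payoff 83): dropping to 0 → total 100, payoff 0. No gain.
Hospital 2 (pledges 80, payoff 53): dropping to 0 → total 70, payoff 0. No gain.
Hospital 3 (pledges 20, payoff 113): dropping to 0 → total 130, payoff 133. Profitable deviation.

No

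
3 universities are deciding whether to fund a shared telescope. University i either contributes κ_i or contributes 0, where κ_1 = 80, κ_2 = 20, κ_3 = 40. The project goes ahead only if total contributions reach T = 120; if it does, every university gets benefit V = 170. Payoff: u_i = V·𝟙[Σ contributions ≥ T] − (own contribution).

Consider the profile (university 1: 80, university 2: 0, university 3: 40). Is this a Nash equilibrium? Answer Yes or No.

Yes

Total = 120 ≥ 120: provided.
University 1 (pledges 80, payoff 90): dropping to 0 → total 40, payoff 0. No gain.
University 2 (pledges 0, payoff 170): pledging 20 → total 140, payoff 150. No gain.
University 3 (pledges 40, payoff 130): dropping to 0 → total 80, payoff 0. No gain.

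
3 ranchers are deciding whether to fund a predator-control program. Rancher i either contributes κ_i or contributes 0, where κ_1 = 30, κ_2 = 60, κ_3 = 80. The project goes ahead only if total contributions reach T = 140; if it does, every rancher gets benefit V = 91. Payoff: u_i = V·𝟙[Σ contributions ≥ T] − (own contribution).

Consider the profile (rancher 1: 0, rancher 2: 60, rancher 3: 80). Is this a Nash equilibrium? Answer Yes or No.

Total = 140 ≥ 140: provided.
Rancher 1 (pledges 0, payoff 91): pledging 30 → total 170, payoff 61. No gain.
Rancher 2 (pledges 60, payoff 31): dropping to 0 → total 80, payoff 0. No gain.
Rancher 3 (pledges 80, payoff 11): dropping to 0 → total 60, payoff 0. No gain.

Yes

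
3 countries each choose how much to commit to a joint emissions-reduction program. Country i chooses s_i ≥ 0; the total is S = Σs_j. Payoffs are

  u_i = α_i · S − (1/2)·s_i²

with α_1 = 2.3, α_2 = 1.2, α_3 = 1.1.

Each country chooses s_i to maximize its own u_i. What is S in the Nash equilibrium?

4.6

Country i's FOC: ∂u_i/∂s_i = α_i − s_i = 0, so s_i* = α_i.
NE contributions = (2.3, 1.2, 1.1); S = 4.6.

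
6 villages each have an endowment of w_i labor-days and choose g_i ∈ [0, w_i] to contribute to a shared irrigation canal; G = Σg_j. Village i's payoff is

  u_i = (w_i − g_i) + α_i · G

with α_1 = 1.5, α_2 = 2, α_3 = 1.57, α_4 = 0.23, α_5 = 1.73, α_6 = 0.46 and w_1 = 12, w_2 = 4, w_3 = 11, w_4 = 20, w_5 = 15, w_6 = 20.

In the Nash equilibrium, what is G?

42

∂u_i/∂g_i = α_i − 1, so village i contributes w_i if α_i > 1, else 0.
α_i > 1 for i ∈ {1, 2, 3, 5}; NE contributions (12, 4, 11, 0, 15, 0), G = 42.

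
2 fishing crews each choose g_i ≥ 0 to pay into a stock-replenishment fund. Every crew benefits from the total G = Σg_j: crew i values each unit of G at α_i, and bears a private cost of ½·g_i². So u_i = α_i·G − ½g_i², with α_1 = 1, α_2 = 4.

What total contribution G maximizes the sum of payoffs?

Planner FOC: ∂(Σu_j)/∂g_i = (Σα_j) − g_i = 0, so g_i^SO = Σα_j = 5 for every i; G^SO = 10.

10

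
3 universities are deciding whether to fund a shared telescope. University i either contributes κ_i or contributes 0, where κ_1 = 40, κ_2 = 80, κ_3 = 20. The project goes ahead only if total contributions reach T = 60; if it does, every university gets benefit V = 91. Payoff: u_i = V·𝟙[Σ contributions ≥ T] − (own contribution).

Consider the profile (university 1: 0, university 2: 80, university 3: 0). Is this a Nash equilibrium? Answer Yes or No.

Yes

Total = 80 ≥ 60: provided.
University 1 (pledges 0, payoff 91): pledging 40 → total 120, payoff 51. No gain.
University 2 (pledges 80, payoff 11): dropping to 0 → total 0, payoff 0. No gain.
University 3 (pledges 0, payoff 91): pledging 20 → total 100, payoff 71. No gain.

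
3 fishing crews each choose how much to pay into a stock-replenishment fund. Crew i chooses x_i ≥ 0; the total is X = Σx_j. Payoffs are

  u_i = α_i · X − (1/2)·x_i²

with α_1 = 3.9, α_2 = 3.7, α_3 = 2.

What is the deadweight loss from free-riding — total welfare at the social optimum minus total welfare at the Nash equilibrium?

62.53

Crew i's FOC: ∂u_i/∂x_i = α_i − x_i = 0, so x_i* = α_i.
NE contributions = (3.9, 3.7, 2); X = 9.6.
W^NE = (Σα)·X − ½Σα_i² = 9.6² − ½·32.9 = 75.71.
Planner sets x_i = Σα_j = 9.6 for every i, so X^SO = 3·9.6 = 28.8.
W^SO = (Σα)·X^SO − ½·3·(Σα)² = (3/2)·9.6² = 138.24.
Deadweight loss = W^SO − W^NE = 62.53.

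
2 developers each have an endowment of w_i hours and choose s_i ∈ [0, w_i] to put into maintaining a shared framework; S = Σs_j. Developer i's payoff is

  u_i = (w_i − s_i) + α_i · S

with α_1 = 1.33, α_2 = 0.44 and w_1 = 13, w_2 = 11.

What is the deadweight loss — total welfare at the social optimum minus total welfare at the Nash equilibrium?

∂u_i/∂s_i = α_i − 1, so developer i contributes w_i if α_i > 1, else 0.
α_i > 1 for i ∈ {1}; NE contributions (13, 0), S = 13.
W^NE = Σw_i − S^NE + (Σα_i)·S^NE = 24 + 0.77·13 = 34.01.
Planner: ∂(Σu_j)/∂s_i = Σα_j − 1 = 0.77 > 0, so everyone contributes w_i; S^SO = 24, W^SO = 24 + 0.77·24 = 42.48.
Deadweight loss = 8.47.

8.47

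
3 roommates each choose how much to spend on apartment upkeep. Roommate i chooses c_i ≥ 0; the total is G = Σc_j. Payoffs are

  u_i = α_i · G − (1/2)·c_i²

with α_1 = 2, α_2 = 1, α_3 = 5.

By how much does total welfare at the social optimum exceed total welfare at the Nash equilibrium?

47

Roommate i's FOC: ∂u_i/∂c_i = α_i − c_i = 0, so c_i* = α_i.
NE contributions = (2, 1, 5); G = 8.
W^NE = (Σα)·G − ½Σα_i² = 8² − ½·30 = 49.
Planner sets c_i = Σα_j = 8 for every i, so G^SO = 3·8 = 24.
W^SO = (Σα)·G^SO − ½·3·(Σα)² = (3/2)·8² = 96.
Deadweight loss = W^SO − W^NE = 47.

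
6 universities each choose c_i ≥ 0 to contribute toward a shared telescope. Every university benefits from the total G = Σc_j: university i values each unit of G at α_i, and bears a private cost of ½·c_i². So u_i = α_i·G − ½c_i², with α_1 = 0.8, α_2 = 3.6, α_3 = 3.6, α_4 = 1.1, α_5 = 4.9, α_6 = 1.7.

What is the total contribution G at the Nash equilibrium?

University i's FOC: ∂u_i/∂c_i = α_i − c_i = 0, so c_i* = α_i.
NE contributions = (0.8, 3.6, 3.6, 1.1, 4.9, 1.7); G = 15.7.

15.7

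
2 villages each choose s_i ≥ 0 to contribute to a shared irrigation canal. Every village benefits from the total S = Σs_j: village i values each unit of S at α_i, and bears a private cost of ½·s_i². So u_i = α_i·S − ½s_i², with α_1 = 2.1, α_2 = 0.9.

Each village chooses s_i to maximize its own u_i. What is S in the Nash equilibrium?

3

Village i's FOC: ∂u_i/∂s_i = α_i − s_i = 0, so s_i* = α_i.
NE contributions = (2.1, 0.9); S = 3.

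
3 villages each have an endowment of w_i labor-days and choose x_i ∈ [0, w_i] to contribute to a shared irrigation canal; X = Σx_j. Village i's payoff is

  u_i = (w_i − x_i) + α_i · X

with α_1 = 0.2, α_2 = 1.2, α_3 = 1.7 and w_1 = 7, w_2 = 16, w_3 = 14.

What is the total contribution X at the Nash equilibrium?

30

∂u_i/∂x_i = α_i − 1, so village i contributes w_i if α_i > 1, else 0.
α_i > 1 for i ∈ {2, 3}; NE contributions (0, 16, 14), X = 30.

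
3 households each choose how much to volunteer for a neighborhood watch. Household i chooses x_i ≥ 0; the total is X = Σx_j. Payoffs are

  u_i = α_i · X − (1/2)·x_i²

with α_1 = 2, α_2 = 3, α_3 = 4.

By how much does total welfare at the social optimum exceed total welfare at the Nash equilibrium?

55

Household i's FOC: ∂u_i/∂x_i = α_i − x_i = 0, so x_i* = α_i.
NE contributions = (2, 3, 4); X = 9.
W^NE = (Σα)·X − ½Σα_i² = 9² − ½·29 = 66.5.
Planner sets x_i = Σα_j = 9 for every i, so X^SO = 3·9 = 27.
W^SO = (Σα)·X^SO − ½·3·(Σα)² = (3/2)·9² = 121.5.
Deadweight loss = W^SO − W^NE = 55.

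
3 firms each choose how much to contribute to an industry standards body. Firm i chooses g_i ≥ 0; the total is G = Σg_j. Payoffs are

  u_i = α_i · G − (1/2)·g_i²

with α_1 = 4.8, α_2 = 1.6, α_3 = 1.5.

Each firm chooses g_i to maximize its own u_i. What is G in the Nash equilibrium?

Firm i's FOC: ∂u_i/∂g_i = α_i − g_i = 0, so g_i* = α_i.
NE contributions = (4.8, 1.6, 1.5); G = 7.9.

7.9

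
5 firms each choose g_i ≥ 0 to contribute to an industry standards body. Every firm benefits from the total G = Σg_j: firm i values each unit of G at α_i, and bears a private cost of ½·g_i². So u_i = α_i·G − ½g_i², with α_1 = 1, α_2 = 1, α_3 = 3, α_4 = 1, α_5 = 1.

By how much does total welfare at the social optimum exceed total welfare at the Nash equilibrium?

80

Firm i's FOC: ∂u_i/∂g_i = α_i − g_i = 0, so g_i* = α_i.
NE contributions = (1, 1, 3, 1, 1); G = 7.
W^NE = (Σα)·G − ½Σα_i² = 7² − ½·13 = 42.5.
Planner sets g_i = Σα_j = 7 for every i, so G^SO = 5·7 = 35.
W^SO = (Σα)·G^SO − ½·5·(Σα)² = (5/2)·7² = 122.5.
Deadweight loss = W^SO − W^NE = 80.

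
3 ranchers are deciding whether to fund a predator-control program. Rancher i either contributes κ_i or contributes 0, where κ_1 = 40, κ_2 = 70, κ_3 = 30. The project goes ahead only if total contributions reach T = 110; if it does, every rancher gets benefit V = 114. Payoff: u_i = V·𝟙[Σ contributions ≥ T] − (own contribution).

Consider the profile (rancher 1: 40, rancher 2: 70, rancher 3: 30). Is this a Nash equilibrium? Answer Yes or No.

No

Total = 140 ≥ 110: provided.
Rancher 1 (pledges 40, payoff 74): dropping to 0 → total 100, payoff 0. No gain.
Rancher 2 (pledges 70, payoff 44): dropping to 0 → total 70, payoff 0. No gain.
Rancher 3 (pledges 30, payoff 84): dropping to 0 → total 110, payoff 114. Profitable deviation.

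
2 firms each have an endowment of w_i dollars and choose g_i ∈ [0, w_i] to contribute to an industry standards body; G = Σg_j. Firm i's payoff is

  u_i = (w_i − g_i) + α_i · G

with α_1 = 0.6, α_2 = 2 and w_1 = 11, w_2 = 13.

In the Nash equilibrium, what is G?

13

∂u_i/∂g_i = α_i − 1, so firm i contributes w_i if α_i > 1, else 0.
α_i > 1 for i ∈ {2}; NE contributions (0, 13), G = 13.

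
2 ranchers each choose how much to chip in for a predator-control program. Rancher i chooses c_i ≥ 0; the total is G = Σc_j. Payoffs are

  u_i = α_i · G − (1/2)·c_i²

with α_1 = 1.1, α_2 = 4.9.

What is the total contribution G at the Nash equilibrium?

Rancher i's FOC: ∂u_i/∂c_i = α_i − c_i = 0, so c_i* = α_i.
NE contributions = (1.1, 4.9); G = 6.

6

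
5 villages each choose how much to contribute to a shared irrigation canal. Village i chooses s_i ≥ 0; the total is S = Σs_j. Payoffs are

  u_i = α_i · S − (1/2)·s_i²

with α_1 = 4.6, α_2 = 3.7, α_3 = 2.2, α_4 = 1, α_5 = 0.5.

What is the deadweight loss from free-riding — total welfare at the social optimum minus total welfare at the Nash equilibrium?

Village i's FOC: ∂u_i/∂s_i = α_i − s_i = 0, so s_i* = α_i.
NE contributions = (4.6, 3.7, 2.2, 1, 0.5); S = 12.
W^NE = (Σα)·S − ½Σα_i² = 12² − ½·40.94 = 123.53.
Planner sets s_i = Σα_j = 12 for every i, so S^SO = 5·12 = 60.
W^SO = (Σα)·S^SO − ½·5·(Σα)² = (5/2)·12² = 360.
Deadweight loss = W^SO − W^NE = 236.47.

236.47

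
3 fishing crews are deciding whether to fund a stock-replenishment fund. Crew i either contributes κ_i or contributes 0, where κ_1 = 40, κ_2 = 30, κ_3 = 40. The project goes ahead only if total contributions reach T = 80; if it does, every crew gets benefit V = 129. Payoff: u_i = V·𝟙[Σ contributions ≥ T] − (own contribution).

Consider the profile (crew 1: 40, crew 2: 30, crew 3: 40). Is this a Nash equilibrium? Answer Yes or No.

Total = 110 ≥ 80: provided.
Crew 1 (pledges 40, payoff 89): dropping to 0 → total 70, payoff 0. No gain.
Crew 2 (pledges 30, payoff 99): dropping to 0 → total 80, payoff 129. Profitable deviation.

No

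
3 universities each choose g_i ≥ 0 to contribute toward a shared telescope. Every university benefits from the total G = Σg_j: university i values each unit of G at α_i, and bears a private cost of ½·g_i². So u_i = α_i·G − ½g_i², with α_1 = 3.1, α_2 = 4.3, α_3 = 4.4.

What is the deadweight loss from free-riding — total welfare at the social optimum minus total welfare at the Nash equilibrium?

University i's FOC: ∂u_i/∂g_i = α_i − g_i = 0, so g_i* = α_i.
NE contributions = (3.1, 4.3, 4.4); G = 11.8.
W^NE = (Σα)·G − ½Σα_i² = 11.8² − ½·47.46 = 115.51.
Planner sets g_i = Σα_j = 11.8 for every i, so G^SO = 3·11.8 = 35.4.
W^SO = (Σα)·G^SO − ½·3·(Σα)² = (3/2)·11.8² = 208.86.
Deadweight loss = W^SO − W^NE = 93.35.

93.35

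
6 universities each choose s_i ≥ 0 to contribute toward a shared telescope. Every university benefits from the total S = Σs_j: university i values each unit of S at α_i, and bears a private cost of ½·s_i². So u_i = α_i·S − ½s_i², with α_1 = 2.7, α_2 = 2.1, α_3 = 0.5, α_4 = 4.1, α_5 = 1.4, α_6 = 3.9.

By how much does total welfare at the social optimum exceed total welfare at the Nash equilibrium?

455.145

University i's FOC: ∂u_i/∂s_i = α_i − s_i = 0, so s_i* = α_i.
NE contributions = (2.7, 2.1, 0.5, 4.1, 1.4, 3.9); S = 14.7.
W^NE = (Σα)·S − ½Σα_i² = 14.7² − ½·45.93 = 193.125.
Planner sets s_i = Σα_j = 14.7 for every i, so S^SO = 6·14.7 = 88.2.
W^SO = (Σα)·S^SO − ½·6·(Σα)² = (6/2)·14.7² = 648.27.
Deadweight loss = W^SO − W^NE = 455.145.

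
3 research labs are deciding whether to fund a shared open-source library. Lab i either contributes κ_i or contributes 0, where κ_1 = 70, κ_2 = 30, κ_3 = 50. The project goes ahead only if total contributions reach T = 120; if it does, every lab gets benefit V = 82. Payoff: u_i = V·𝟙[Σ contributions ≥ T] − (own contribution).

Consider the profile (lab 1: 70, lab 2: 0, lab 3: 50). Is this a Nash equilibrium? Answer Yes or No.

Total = 120 ≥ 120: provided.
Lab 1 (pledges 70, payoff 12): dropping to 0 → total 50, payoff 0. No gain.
Lab 2 (pledges 0, payoff 82): pledging 30 → total 150, payoff 52. No gain.
Lab 3 (pledges 50, payoff 32): dropping to 0 → total 70, payoff 0. No gain.

Yes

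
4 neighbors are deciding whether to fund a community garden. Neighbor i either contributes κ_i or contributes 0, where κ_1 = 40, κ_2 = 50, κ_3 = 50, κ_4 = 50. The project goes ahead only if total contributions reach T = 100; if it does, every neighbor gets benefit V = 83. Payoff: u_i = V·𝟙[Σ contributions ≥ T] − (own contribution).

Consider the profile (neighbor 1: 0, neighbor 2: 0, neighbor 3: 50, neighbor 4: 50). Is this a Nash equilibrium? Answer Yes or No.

Total = 100 ≥ 100: provided.
Neighbor 1 (pledges 0, payoff 83): pledging 40 → total 140, payoff 43. No gain.
Neighbor 2 (pledges 0, payoff 83): pledging 50 → total 150, payoff 33. No gain.
Neighbor 3 (pledges 50, payoff 33): dropping to 0 → total 50, payoff 0. No gain.
Neighbor 4 (pledges 50, payoff 33): dropping to 0 → total 50, payoff 0. No gain.

Yes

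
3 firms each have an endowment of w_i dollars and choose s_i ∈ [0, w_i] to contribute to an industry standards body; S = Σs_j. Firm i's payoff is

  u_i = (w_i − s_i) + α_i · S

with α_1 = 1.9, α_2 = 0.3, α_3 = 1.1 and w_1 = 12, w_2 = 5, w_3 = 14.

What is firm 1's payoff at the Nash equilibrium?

∂u_i/∂s_i = α_i − 1, so firm i contributes w_i if α_i > 1, else 0.
α_i > 1 for i ∈ {1, 3}; NE contributions (12, 0, 14), S = 26.
u_1 = (12 − 12) + 1.9·26 = 49.4.

49.4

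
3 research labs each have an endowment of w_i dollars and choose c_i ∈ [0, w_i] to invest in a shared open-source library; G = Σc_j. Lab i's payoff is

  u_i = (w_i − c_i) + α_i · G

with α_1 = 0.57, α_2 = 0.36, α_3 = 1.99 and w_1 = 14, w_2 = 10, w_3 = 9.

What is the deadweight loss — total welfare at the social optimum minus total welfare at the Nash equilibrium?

46.08

∂u_i/∂c_i = α_i − 1, so lab i contributes w_i if α_i > 1, else 0.
α_i > 1 for i ∈ {3}; NE contributions (0, 0, 9), G = 9.
W^NE = Σw_i − G^NE + (Σα_i)·G^NE = 33 + 1.92·9 = 50.28.
Planner: ∂(Σu_j)/∂c_i = Σα_j − 1 = 1.92 > 0, so everyone contributes w_i; G^SO = 33, W^SO = 33 + 1.92·33 = 96.36.
Deadweight loss = 46.08.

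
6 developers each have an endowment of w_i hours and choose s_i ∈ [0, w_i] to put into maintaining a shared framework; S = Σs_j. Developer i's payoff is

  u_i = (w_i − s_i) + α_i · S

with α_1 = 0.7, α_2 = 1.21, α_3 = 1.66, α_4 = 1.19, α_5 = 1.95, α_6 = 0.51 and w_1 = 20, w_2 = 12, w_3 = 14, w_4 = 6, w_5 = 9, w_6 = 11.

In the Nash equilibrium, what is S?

∂u_i/∂s_i = α_i − 1, so developer i contributes w_i if α_i > 1, else 0.
α_i > 1 for i ∈ {2, 3, 4, 5}; NE contributions (0, 12, 14, 6, 9, 0), S = 41.

41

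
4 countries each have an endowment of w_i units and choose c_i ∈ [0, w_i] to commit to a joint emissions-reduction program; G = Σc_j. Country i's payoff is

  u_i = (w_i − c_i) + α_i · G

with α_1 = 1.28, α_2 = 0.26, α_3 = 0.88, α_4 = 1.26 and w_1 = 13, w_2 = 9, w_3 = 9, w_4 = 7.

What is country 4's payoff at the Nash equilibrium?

25.2

∂u_i/∂c_i = α_i − 1, so country i contributes w_i if α_i > 1, else 0.
α_i > 1 for i ∈ {1, 4}; NE contributions (13, 0, 0, 7), G = 20.
u_4 = (7 − 7) + 1.26·20 = 25.2.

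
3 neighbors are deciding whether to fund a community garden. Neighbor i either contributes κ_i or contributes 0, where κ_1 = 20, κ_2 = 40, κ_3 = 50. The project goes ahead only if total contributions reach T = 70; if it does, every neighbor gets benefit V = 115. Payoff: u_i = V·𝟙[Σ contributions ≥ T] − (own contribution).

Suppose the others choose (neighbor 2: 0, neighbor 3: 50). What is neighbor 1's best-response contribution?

Others' total = 50. Contributing 20 brings total to 70 ≥ 70: gain V − κ_1 = 95.
Best response: 20.

20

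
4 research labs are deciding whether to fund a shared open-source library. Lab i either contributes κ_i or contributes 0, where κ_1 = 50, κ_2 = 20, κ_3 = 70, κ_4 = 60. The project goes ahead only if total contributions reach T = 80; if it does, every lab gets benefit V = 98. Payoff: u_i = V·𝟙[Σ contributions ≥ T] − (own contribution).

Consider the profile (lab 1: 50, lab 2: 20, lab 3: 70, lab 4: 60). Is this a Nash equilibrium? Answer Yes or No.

No

Total = 200 ≥ 80: provided.
Lab 1 (pledges 50, payoff 48): dropping to 0 → total 150, payoff 98. Profitable deviation.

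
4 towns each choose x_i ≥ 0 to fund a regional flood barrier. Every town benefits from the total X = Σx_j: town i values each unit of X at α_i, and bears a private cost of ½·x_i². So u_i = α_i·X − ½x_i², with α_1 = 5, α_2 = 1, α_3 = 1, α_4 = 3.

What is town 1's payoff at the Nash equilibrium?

37.5

Town i's FOC: ∂u_i/∂x_i = α_i − x_i = 0, so x_i* = α_i.
NE contributions = (5, 1, 1, 3); X = 10.
u_1 = α_1·X − ½·(x_1)² = 5·10 − ½·5² = 37.5.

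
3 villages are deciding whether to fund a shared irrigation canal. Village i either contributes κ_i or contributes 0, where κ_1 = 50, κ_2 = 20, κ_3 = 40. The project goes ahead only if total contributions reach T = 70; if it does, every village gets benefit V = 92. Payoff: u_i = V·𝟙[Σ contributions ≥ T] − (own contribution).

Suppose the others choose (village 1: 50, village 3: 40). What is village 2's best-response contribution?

0

Others' total = 90 ≥ 70; contributing adds cost 20 for no extra benefit.
Best response: 0.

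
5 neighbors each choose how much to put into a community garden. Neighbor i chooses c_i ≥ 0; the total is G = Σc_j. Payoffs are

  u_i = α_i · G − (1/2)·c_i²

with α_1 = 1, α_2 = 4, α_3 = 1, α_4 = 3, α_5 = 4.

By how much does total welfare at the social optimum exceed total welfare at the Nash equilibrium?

Neighbor i's FOC: ∂u_i/∂c_i = α_i − c_i = 0, so c_i* = α_i.
NE contributions = (1, 4, 1, 3, 4); G = 13.
W^NE = (Σα)·G − ½Σα_i² = 13² − ½·43 = 147.5.
Planner sets c_i = Σα_j = 13 for every i, so G^SO = 5·13 = 65.
W^SO = (Σα)·G^SO − ½·5·(Σα)² = (5/2)·13² = 422.5.
Deadweight loss = W^SO − W^NE = 275.

275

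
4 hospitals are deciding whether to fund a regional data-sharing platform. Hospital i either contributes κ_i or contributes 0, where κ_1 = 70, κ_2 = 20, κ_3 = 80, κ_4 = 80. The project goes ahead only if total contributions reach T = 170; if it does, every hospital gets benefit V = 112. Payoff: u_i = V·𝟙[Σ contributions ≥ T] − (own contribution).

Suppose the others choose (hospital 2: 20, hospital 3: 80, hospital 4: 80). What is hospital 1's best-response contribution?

Others' total = 180 ≥ 170; contributing adds cost 70 for no extra benefit.
Best response: 0.

0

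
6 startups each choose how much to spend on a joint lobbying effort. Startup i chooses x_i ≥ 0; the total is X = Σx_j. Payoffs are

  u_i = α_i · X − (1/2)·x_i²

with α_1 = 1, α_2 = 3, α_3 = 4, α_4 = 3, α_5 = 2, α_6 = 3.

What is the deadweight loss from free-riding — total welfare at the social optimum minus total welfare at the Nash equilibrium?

Startup i's FOC: ∂u_i/∂x_i = α_i − x_i = 0, so x_i* = α_i.
NE contributions = (1, 3, 4, 3, 2, 3); X = 16.
W^NE = (Σα)·X − ½Σα_i² = 16² − ½·48 = 232.
Planner sets x_i = Σα_j = 16 for every i, so X^SO = 6·16 = 96.
W^SO = (Σα)·X^SO − ½·6·(Σα)² = (6/2)·16² = 768.
Deadweight loss = W^SO − W^NE = 536.

536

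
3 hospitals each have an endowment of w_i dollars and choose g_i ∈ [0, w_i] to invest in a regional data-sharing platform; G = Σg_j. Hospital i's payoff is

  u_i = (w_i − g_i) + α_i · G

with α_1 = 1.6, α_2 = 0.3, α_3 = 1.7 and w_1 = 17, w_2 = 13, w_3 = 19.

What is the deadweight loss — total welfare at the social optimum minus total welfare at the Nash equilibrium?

∂u_i/∂g_i = α_i − 1, so hospital i contributes w_i if α_i > 1, else 0.
α_i > 1 for i ∈ {1, 3}; NE contributions (17, 0, 19), G = 36.
W^NE = Σw_i − G^NE + (Σα_i)·G^NE = 49 + 2.6·36 = 142.6.
Planner: ∂(Σu_j)/∂g_i = Σα_j − 1 = 2.6 > 0, so everyone contributes w_i; G^SO = 49, W^SO = 49 + 2.6·49 = 176.4.
Deadweight loss = 33.8.

33.8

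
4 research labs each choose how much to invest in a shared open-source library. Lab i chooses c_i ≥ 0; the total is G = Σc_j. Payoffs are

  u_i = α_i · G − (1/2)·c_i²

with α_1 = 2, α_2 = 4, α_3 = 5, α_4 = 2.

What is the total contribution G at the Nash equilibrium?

Lab i's FOC: ∂u_i/∂c_i = α_i − c_i = 0, so c_i* = α_i.
NE contributions = (2, 4, 5, 2); G = 13.

13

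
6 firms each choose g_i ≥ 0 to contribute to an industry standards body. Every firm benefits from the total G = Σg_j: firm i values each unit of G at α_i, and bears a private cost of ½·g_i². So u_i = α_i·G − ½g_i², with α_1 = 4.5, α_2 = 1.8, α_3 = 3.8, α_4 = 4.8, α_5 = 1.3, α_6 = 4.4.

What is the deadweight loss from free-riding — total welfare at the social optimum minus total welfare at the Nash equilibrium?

889.73

Firm i's FOC: ∂u_i/∂g_i = α_i − g_i = 0, so g_i* = α_i.
NE contributions = (4.5, 1.8, 3.8, 4.8, 1.3, 4.4); G = 20.6.
W^NE = (Σα)·G − ½Σα_i² = 20.6² − ½·82.02 = 383.35.
Planner sets g_i = Σα_j = 20.6 for every i, so G^SO = 6·20.6 = 123.6.
W^SO = (Σα)·G^SO − ½·6·(Σα)² = (6/2)·20.6² = 1273.08.
Deadweight loss = W^SO − W^NE = 889.73.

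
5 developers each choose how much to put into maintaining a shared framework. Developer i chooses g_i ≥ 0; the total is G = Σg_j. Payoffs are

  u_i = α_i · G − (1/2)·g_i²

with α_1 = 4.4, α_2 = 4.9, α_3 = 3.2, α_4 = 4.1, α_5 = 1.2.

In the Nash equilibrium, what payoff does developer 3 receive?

51.84

Developer i's FOC: ∂u_i/∂g_i = α_i − g_i = 0, so g_i* = α_i.
NE contributions = (4.4, 4.9, 3.2, 4.1, 1.2); G = 17.8.
u_3 = α_3·G − ½·(g_3)² = 3.2·17.8 − ½·3.2² = 51.84.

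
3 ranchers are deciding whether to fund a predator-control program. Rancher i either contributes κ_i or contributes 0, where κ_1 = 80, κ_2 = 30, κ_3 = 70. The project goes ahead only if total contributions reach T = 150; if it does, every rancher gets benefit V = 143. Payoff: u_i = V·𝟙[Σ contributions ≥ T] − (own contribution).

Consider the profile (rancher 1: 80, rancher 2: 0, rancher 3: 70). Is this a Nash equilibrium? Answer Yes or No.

Total = 150 ≥ 150: provided.
Rancher 1 (pledges 80, payoff 63): dropping to 0 → total 70, payoff 0. No gain.
Rancher 2 (pledges 0, payoff 143): pledging 30 → total 180, payoff 113. No gain.
Rancher 3 (pledges 70, payoff 73): dropping to 0 → total 80, payoff 0. No gain.

Yes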